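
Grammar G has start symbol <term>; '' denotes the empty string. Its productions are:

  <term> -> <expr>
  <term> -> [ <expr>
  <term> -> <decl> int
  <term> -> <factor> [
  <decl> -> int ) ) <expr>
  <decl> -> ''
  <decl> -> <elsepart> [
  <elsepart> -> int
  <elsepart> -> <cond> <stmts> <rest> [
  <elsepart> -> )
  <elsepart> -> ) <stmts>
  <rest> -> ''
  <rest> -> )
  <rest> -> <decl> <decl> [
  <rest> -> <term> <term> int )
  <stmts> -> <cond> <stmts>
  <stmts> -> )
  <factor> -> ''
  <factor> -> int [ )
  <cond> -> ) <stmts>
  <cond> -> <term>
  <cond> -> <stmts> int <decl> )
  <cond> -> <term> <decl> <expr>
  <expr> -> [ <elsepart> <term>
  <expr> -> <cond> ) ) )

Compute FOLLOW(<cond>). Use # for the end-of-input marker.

{ ), [, int }

In <elsepart> -> <cond> <stmts> <rest> [: add FIRST(<stmts> <rest> [) = { ), [, int }.
In <stmts> -> <cond> <stmts>: add FIRST(<stmts>) = { ), [, int }.
In <expr> -> <cond> ) ) ): add FIRST() ) )) = { ) }.
Union: FOLLOW(<cond>) = { ), [, int }.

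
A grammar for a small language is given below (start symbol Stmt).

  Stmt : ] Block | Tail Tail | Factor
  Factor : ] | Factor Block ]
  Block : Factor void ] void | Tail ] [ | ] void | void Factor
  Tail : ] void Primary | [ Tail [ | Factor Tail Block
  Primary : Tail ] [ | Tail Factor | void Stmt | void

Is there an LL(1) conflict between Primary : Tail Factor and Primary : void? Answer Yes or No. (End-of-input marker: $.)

No

FIRST(Tail Factor) = { [, ] } and FIRST(void) = { void }.
The FIRST sets are disjoint and neither alternative is nullable — no conflict.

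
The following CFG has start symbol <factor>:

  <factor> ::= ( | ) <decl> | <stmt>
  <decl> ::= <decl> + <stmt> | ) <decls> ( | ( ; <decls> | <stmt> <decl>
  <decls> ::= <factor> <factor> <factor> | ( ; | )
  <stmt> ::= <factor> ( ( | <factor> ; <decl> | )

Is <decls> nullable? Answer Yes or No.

No nonterminal in this grammar is nullable.
No production of <decls> has an RHS whose symbols are all nullable, so <decls> is not nullable.

No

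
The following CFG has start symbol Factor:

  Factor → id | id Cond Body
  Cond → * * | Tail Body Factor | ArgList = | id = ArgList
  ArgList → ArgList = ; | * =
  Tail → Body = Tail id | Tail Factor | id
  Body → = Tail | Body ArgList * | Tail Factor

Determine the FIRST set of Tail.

From Tail → Body = Tail id: add FIRST(Body) = { =, id }.
From Tail → Tail Factor: add FIRST(Tail) = { =, id }.
Tail → id contributes {id}.
Union: FIRST(Tail) = { =, id }.

{ =, id }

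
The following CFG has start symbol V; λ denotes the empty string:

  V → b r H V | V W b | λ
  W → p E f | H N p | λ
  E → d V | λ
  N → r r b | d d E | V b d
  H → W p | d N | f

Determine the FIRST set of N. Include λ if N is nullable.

N → r r b contributes {r}.
N → d d E contributes {d}.
From N → V b d: V nullable, take FIRST(V) ∪ {b} = { b, d, f, p }.
Union: FIRST(N) = { b, d, f, p, r }.

{ b, d, f, p, r }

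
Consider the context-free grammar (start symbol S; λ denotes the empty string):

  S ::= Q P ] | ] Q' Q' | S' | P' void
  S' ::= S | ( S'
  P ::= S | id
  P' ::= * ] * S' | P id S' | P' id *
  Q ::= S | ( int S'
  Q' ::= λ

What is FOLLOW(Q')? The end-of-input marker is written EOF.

{ EOF, (, *, ], id, void }

In S ::= ] Q' Q': add FIRST(Q')\{λ} = {  }.
  Since Q' is nullable, also add FOLLOW(S) = { EOF, (, *, ], id, void }.
In S ::= ] Q' Q': Q' is at the end, add FOLLOW(S) = { EOF, (, *, ], id, void }.
Union: FOLLOW(Q') = { EOF, (, *, ], id, void }.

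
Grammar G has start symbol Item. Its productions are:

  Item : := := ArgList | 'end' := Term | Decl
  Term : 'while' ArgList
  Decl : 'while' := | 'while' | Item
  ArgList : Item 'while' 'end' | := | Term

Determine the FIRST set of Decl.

Decl : 'while' := contributes {'while'}.
Decl : 'while' contributes {'while'}.
From Decl : Item: add FIRST(Item) = { 'end', 'while', := }.
Union: FIRST(Decl) = { 'end', 'while', := }.

{ 'end', 'while', := }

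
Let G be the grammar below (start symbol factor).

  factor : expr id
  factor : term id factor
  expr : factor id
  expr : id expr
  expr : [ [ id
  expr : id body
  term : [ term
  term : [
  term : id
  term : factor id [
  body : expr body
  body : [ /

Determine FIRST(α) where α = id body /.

id is a terminal; add {id} and stop.

{ id }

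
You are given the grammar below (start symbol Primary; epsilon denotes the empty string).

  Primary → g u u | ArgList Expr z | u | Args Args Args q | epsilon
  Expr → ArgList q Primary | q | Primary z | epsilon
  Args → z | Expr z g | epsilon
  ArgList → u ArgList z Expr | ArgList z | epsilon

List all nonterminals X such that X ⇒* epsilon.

{ ArgList, Args, Expr, Primary }

Directly nullable (have an epsilon-production): Primary, Expr, Args, ArgList.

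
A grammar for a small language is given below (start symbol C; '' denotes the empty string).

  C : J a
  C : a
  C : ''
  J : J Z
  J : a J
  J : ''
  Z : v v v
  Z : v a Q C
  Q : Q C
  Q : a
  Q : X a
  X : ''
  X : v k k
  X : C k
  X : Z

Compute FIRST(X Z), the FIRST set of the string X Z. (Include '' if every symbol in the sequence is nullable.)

Add FIRST(X)\{''} = { a, k, v }; X is nullable, continue.
Add FIRST(Z) = { v }; Z is not nullable, stop.

{ a, k, v }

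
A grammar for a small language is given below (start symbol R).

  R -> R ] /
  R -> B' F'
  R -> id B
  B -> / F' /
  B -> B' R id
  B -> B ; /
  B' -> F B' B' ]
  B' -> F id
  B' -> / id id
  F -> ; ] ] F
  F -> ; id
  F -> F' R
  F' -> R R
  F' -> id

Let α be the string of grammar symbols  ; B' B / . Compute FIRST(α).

; is a terminal; add {;} and stop.

{ ; }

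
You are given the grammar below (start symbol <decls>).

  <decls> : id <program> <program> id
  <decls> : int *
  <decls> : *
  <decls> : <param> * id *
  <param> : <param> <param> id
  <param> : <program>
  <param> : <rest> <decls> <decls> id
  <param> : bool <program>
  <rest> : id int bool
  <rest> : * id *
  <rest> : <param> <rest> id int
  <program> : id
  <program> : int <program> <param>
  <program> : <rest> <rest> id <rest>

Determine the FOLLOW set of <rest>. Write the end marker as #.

In <param> : <rest> <decls> <decls> id: add FIRST(<decls> <decls> id) = { *, bool, id, int }.
In <rest> : <param> <rest> id int: add FIRST(id int) = { id }.
In <program> : <rest> <rest> id <rest>: add FIRST(<rest> id <rest>) = { *, bool, id, int }.
In <program> : <rest> <rest> id <rest>: add FIRST(id <rest>) = { id }.
In <program> : <rest> <rest> id <rest>: <rest> is at the end, add FOLLOW(<program>) = { *, bool, id, int }.
Union: FOLLOW(<rest>) = { *, bool, id, int }.

{ *, bool, id, int }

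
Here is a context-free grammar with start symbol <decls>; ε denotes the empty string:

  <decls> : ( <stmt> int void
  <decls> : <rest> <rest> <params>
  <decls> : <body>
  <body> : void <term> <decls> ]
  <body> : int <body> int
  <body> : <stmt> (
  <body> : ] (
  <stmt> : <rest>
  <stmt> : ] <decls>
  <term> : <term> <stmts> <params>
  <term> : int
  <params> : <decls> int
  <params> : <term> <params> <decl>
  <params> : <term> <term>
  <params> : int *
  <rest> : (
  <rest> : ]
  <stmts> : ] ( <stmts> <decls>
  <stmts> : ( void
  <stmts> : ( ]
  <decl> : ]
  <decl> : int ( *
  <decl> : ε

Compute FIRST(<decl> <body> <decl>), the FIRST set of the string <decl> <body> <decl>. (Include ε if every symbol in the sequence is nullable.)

Add FIRST(<decl>)\{ε} = { ], int }; <decl> is nullable, continue.
Add FIRST(<body>) = { (, ], int, void }; <body> is not nullable, stop.

{ (, ], int, void }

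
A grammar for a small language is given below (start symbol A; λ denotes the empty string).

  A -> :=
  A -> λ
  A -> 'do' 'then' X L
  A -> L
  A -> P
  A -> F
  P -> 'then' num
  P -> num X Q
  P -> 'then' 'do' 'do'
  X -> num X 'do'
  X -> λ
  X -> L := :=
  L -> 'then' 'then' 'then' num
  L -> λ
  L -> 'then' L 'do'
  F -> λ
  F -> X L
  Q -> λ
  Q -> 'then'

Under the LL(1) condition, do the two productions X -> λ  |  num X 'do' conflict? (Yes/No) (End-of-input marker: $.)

FIRST(λ) = { λ } and FIRST(num X 'do') = { num }.
The first is nullable but FOLLOW(X) = { $, 'do', 'then' } is disjoint from FIRST of the second.

No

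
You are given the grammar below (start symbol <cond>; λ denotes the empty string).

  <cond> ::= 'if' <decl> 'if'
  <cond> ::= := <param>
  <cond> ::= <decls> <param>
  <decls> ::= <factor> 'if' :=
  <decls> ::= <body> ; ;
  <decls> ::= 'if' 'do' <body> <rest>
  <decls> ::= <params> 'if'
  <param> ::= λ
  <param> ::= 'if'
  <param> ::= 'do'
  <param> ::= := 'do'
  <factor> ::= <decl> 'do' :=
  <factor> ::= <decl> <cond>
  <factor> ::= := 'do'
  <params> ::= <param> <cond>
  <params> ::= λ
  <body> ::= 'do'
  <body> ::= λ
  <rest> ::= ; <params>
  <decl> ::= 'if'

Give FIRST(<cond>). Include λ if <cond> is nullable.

{ 'do', 'if', :=, ; }

<cond> ::= 'if' <decl> 'if' contributes {'if'}.
<cond> ::= := <param> contributes {:=}.
From <cond> ::= <decls> <param>: add FIRST(<decls>) = { 'do', 'if', :=, ; }.
Union: FIRST(<cond>) = { 'do', 'if', :=, ; }.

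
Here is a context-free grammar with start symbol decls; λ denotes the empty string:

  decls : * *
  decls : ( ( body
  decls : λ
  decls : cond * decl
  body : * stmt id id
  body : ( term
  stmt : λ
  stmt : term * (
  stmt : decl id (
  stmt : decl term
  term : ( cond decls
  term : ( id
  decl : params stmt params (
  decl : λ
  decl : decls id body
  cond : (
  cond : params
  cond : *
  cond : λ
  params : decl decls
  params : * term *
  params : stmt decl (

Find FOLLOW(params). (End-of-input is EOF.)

{ EOF, (, *, id }

In decl : params stmt params (: add FIRST(stmt params () = { (, *, id }.
In decl : params stmt params (: add FIRST(() = { ( }.
In cond : params: params is at the end, add FOLLOW(cond) = { EOF, (, *, id }.
Union: FOLLOW(params) = { EOF, (, *, id }.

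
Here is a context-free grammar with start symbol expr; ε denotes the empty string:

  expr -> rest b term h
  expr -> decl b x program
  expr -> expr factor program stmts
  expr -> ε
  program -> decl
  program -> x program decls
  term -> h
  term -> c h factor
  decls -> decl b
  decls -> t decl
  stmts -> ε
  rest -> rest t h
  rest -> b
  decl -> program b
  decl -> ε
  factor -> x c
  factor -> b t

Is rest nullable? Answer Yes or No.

No

Nullable nonterminals: decl, expr, program, stmts.
No production of rest has an RHS whose symbols are all nullable, so rest is not nullable.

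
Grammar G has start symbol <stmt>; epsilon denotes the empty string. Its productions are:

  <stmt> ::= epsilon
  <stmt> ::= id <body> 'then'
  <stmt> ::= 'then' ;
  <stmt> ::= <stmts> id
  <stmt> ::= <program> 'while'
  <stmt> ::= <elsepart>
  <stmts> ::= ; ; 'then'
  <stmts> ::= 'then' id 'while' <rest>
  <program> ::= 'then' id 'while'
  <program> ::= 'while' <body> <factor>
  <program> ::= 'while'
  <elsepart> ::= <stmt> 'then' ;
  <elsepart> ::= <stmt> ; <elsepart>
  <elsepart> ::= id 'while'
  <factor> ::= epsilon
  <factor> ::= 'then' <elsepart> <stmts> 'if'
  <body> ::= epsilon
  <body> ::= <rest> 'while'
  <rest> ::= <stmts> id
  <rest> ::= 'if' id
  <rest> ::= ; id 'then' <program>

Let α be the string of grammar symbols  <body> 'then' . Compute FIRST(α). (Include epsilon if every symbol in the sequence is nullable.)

Add FIRST(<body>)\{epsilon} = { 'if', 'then', ; }; <body> is nullable, continue.
'then' is a terminal; add {'then'} and stop.

{ 'if', 'then', ; }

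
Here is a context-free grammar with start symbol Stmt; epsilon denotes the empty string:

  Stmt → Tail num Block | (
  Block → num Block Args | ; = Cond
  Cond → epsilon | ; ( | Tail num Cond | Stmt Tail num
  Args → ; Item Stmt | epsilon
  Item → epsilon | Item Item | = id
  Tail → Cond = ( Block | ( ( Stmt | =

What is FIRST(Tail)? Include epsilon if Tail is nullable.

{ (, ;, = }

From Tail → Cond = ( Block: Cond nullable, take FIRST(Cond) ∪ {=} = { (, ;, = }.
Tail → ( ( Stmt contributes {(}.
Tail → = contributes {=}.
Union: FIRST(Tail) = { (, ;, = }.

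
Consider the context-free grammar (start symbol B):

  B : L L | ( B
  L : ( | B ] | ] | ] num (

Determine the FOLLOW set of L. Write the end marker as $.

{ $, (, ] }

In B : L L: add FIRST(L) = { (, ] }.
In B : L L: L is at the end, add FOLLOW(B) = { $, ] }.
Union: FOLLOW(L) = { $, (, ] }.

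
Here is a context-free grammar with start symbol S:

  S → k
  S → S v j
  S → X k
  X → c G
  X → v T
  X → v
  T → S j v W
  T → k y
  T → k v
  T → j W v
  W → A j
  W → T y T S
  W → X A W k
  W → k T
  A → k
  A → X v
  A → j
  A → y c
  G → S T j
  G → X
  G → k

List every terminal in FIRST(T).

{ c, j, k, v }

From T → S j v W: add FIRST(S) = { c, k, v }.
T → k y contributes {k}.
T → k v contributes {k}.
T → j W v contributes {j}.
Union: FIRST(T) = { c, j, k, v }.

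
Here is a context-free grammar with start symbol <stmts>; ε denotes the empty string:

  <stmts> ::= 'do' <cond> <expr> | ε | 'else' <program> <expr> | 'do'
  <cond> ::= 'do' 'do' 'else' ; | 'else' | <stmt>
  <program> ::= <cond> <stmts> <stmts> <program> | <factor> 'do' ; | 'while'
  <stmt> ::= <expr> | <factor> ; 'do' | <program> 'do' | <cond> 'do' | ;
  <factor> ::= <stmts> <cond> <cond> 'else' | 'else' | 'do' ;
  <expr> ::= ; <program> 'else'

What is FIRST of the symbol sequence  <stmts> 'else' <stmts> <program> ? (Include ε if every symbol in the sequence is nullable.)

Add FIRST(<stmts>)\{ε} = { 'do', 'else' }; <stmts> is nullable, continue.
'else' is a terminal; add {'else'} and stop.

{ 'do', 'else' }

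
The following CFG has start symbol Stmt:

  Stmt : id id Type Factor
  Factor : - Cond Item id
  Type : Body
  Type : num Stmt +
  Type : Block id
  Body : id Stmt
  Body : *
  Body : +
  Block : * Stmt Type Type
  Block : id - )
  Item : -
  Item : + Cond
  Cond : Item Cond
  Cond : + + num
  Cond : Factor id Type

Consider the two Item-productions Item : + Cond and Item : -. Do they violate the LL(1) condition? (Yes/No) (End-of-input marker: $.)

FIRST(+ Cond) = { + } and FIRST(-) = { - }.
The FIRST sets are disjoint and neither alternative is nullable — no conflict.

No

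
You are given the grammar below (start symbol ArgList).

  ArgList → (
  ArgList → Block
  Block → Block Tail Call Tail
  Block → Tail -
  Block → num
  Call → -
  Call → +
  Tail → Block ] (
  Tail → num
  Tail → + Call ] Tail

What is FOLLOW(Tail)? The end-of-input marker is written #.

{ #, +, -, ], num }

In Block → Block Tail Call Tail: add FIRST(Call Tail) = { +, - }.
In Block → Block Tail Call Tail: Tail is at the end, add FOLLOW(Block) = { #, +, ], num }.
In Block → Tail -: add FIRST(-) = { - }.
In Tail → + Call ] Tail: Tail is at the end, add FOLLOW(Tail) = { #, +, -, ], num }.
Union: FOLLOW(Tail) = { #, +, -, ], num }.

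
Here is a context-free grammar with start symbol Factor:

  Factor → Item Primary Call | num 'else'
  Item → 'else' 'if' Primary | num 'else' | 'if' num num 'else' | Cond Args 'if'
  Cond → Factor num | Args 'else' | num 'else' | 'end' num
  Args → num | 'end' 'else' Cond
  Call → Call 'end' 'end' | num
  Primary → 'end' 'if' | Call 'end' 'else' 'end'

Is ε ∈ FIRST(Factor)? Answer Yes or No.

No

No nonterminal in this grammar is nullable.
No production of Factor has an RHS whose symbols are all nullable, so Factor is not nullable.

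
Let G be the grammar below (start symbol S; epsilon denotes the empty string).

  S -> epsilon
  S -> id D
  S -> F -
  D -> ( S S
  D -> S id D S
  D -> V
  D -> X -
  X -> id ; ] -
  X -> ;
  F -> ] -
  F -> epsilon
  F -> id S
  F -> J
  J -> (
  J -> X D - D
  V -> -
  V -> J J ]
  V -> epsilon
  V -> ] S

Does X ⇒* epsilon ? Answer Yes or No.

No

Nullable nonterminals: D, F, S, V.
No production of X has an RHS whose symbols are all nullable, so X is not nullable.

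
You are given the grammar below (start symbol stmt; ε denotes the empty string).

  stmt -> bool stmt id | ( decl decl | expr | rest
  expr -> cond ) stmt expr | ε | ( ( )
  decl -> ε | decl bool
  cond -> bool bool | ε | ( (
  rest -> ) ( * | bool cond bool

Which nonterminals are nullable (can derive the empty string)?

{ cond, decl, expr, stmt }

Directly nullable (have an ε-production): expr, decl, cond.
stmt -> expr with every symbol nullable, so stmt is nullable.
No other nonterminal has a production whose RHS symbols are all nullable.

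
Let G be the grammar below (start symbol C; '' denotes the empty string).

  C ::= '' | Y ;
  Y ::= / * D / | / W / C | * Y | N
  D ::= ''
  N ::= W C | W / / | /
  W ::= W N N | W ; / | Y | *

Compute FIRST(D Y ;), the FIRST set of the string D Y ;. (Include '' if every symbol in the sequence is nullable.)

Add FIRST(D)\{''} = {  }; D is nullable, continue.
Add FIRST(Y) = { *, / }; Y is not nullable, stop.

{ *, / }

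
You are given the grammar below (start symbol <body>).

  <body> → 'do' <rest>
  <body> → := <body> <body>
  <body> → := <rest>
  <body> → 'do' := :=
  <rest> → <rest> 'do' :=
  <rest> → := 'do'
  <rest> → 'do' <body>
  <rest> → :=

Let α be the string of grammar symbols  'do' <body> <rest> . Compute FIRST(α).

'do' is a terminal; add {'do'} and stop.

{ 'do' }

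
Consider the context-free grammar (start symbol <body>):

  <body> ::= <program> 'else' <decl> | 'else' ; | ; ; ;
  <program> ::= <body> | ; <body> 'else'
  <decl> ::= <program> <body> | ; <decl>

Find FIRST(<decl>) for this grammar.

From <decl> ::= <program> <body>: add FIRST(<program>) = { 'else', ; }.
<decl> ::= ; <decl> contributes {;}.
Union: FIRST(<decl>) = { 'else', ; }.

{ 'else', ; }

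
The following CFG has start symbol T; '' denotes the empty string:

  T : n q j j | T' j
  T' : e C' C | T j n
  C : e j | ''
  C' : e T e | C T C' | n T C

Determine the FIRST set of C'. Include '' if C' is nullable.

C' : e T e contributes {e}.
From C' : C T C': C nullable, take FIRST(C) ∪ FIRST(T) = { e, n }.
C' : n T C contributes {n}.
Union: FIRST(C') = { e, n }.

{ e, n }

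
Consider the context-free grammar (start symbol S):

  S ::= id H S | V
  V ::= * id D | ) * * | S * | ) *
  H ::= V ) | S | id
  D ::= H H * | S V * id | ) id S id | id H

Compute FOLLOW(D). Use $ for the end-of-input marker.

In V ::= * id D: D is at the end, add FOLLOW(V) = { $, ), *, id }.
Union: FOLLOW(D) = { $, ), *, id }.

{ $, ), *, id }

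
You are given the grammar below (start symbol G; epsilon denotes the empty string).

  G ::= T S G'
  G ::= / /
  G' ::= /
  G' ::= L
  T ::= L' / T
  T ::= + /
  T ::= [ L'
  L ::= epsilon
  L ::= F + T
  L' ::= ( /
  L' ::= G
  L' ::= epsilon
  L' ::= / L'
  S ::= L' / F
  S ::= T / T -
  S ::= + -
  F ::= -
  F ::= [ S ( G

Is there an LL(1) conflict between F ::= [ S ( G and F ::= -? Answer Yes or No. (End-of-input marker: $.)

FIRST([ S ( G) = { [ } and FIRST(-) = { - }.
The FIRST sets are disjoint and neither alternative is nullable — no conflict.

No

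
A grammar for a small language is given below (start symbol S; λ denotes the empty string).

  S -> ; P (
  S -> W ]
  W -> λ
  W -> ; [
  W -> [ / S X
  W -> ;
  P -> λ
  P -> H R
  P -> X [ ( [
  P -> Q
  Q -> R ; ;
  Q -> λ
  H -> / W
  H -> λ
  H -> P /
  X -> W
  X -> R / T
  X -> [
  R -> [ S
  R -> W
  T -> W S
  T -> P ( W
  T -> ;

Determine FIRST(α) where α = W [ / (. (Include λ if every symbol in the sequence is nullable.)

Add FIRST(W)\{λ} = { ;, [ }; W is nullable, continue.
[ is a terminal; add {[} and stop.

{ ;, [ }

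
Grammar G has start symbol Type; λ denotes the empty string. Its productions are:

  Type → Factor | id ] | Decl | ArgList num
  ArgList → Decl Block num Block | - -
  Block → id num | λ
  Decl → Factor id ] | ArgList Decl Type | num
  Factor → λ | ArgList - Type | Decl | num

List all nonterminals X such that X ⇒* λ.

{ Block, Factor, Type }

Directly nullable (have an λ-production): Block, Factor.
Type → Factor with every symbol nullable, so Type is nullable.
No other nonterminal has a production whose RHS symbols are all nullable.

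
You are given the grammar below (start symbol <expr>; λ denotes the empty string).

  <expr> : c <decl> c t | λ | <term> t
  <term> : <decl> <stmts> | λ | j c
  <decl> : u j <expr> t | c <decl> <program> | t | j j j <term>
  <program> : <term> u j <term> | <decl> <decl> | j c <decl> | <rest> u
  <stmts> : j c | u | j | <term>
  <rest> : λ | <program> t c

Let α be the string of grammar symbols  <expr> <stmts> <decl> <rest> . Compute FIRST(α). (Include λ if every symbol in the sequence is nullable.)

Add FIRST(<expr>)\{λ} = { c, j, t, u }; <expr> is nullable, continue.
Add FIRST(<stmts>)\{λ} = { c, j, t, u }; <stmts> is nullable, continue.
Add FIRST(<decl>) = { c, j, t, u }; <decl> is not nullable, stop.

{ c, j, t, u }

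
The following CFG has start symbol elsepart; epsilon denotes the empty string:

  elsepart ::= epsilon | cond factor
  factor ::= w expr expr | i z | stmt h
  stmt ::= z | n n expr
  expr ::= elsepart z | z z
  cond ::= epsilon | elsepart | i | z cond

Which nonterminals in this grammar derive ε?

Directly nullable (have an epsilon-production): elsepart, cond.
No other nonterminal has a production whose RHS symbols are all nullable.

{ cond, elsepart }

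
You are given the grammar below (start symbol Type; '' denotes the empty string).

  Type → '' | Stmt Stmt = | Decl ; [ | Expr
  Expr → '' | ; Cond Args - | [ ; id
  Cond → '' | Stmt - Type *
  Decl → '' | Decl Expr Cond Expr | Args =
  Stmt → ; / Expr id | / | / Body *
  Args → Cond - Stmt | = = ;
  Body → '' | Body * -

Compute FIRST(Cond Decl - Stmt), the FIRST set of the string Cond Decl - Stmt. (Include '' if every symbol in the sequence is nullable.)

{ -, /, ;, =, [ }

Add FIRST(Cond)\{''} = { /, ; }; Cond is nullable, continue.
Add FIRST(Decl)\{''} = { -, /, ;, =, [ }; Decl is nullable, continue.
- is a terminal; add {-} and stop.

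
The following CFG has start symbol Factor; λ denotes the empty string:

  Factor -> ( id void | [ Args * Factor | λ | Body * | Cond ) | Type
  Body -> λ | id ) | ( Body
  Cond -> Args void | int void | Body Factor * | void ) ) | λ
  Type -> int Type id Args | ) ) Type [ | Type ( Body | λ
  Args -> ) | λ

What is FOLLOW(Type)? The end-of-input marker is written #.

In Factor -> Type: Type is at the end, add FOLLOW(Factor) = { #, * }.
In Type -> int Type id Args: add FIRST(id Args) = { id }.
In Type -> ) ) Type [: add FIRST([) = { [ }.
In Type -> Type ( Body: add FIRST(( Body) = { ( }.
Union: FOLLOW(Type) = { #, (, *, [, id }.

{ #, (, *, [, id }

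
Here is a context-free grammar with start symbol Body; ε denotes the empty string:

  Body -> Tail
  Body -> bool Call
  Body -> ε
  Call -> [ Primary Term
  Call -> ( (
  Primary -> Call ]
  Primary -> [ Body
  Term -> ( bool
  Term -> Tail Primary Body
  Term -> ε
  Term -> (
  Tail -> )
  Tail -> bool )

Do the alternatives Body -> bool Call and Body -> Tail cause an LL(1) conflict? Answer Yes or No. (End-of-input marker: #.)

Yes

FIRST(bool Call) = { bool } and FIRST(Tail) = { ), bool }.
Both contain bool, so the two alternatives are not disjoint — LL(1) conflict.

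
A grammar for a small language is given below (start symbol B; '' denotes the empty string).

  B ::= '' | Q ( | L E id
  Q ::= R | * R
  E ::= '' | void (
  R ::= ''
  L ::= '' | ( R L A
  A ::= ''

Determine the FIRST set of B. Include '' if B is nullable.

B ::= '' contributes ''.
From B ::= Q (: Q nullable, take FIRST(Q) ∪ {(} = { (, * }.
From B ::= L E id: L, E nullable, take FIRST(L) ∪ FIRST(E) ∪ {id} = { (, id, void }.
Union: FIRST(B) = { (, *, id, void, '' }.

{ (, *, id, void, '' }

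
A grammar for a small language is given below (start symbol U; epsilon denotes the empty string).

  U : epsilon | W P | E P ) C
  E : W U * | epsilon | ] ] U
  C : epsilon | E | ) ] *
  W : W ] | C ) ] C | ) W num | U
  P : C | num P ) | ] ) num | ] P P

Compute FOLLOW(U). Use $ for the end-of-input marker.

{ $, ), *, ], num }

U is the start symbol, so $ ∈ FOLLOW(U).
In E : W U *: add FIRST(*) = { * }.
In E : ] ] U: U is at the end, add FOLLOW(E) = { $, ), *, ], num }.
In W : U: U is at the end, add FOLLOW(W) = { $, ), *, ], num }.
Union: FOLLOW(U) = { $, ), *, ], num }.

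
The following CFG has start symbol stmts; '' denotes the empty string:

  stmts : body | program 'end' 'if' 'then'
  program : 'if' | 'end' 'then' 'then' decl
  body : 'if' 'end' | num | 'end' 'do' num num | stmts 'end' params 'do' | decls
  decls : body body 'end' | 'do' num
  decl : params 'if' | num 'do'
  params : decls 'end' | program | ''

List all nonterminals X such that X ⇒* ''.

Directly nullable (have an ''-production): params.
No other nonterminal has a production whose RHS symbols are all nullable.

{ params }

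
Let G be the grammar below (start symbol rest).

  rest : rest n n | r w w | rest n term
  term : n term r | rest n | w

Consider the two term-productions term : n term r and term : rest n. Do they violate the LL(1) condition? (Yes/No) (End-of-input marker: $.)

No

FIRST(n term r) = { n } and FIRST(rest n) = { r }.
The FIRST sets are disjoint and neither alternative is nullable — no conflict.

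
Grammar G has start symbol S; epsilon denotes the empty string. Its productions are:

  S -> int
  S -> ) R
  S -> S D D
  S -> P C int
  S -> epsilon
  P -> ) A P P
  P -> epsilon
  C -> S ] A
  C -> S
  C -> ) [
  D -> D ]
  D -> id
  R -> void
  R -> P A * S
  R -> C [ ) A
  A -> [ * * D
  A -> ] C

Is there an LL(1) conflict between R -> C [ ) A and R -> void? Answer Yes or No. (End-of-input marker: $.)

FIRST(C [ ) A) = { ), [, ], id, int } and FIRST(void) = { void }.
The FIRST sets are disjoint and neither alternative is nullable — no conflict.

No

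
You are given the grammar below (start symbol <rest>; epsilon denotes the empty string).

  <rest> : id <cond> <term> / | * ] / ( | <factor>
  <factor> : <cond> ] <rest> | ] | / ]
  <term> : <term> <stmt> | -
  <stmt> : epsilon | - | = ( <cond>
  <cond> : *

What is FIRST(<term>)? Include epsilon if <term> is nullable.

From <term> : <term> <stmt>: add FIRST(<term>) = { - }.
<term> : - contributes {-}.
Union: FIRST(<term>) = { - }.

{ - }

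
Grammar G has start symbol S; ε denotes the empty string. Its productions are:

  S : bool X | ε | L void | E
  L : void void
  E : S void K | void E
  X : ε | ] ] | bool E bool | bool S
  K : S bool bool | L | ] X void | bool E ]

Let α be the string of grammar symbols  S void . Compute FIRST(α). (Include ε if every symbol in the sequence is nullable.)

Add FIRST(S)\{ε} = { bool, void }; S is nullable, continue.
void is a terminal; add {void} and stop.

{ bool, void }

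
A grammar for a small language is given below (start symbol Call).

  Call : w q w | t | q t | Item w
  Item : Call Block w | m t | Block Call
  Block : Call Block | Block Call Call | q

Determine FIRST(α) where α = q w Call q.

{ q }

q is a terminal; add {q} and stop.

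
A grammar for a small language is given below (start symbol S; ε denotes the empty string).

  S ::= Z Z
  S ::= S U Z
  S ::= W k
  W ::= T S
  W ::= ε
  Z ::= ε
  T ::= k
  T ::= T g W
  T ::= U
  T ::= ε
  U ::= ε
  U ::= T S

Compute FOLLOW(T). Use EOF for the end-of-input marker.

{ EOF, g, k }

In W ::= T S: add FIRST(S)\{ε} = { g, k }.
  Since S is nullable, also add FOLLOW(W) = { EOF, g, k }.
In T ::= T g W: add FIRST(g W) = { g }.
In U ::= T S: add FIRST(S)\{ε} = { g, k }.
  Since S is nullable, also add FOLLOW(U) = { EOF, g, k }.
Union: FOLLOW(T) = { EOF, g, k }.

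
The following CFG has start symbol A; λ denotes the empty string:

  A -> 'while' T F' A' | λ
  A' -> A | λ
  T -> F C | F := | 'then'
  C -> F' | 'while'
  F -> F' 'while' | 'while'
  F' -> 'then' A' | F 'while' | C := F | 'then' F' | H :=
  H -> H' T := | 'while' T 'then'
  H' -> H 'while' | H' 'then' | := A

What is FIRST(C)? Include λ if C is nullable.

{ 'then', 'while', := }

From C -> F': add FIRST(F') = { 'then', 'while', := }.
C -> 'while' contributes {'while'}.
Union: FIRST(C) = { 'then', 'while', := }.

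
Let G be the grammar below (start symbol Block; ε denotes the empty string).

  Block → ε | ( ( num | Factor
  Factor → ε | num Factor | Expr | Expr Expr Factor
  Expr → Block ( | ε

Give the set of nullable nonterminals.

Directly nullable (have an ε-production): Block, Factor, Expr.

{ Block, Expr, Factor }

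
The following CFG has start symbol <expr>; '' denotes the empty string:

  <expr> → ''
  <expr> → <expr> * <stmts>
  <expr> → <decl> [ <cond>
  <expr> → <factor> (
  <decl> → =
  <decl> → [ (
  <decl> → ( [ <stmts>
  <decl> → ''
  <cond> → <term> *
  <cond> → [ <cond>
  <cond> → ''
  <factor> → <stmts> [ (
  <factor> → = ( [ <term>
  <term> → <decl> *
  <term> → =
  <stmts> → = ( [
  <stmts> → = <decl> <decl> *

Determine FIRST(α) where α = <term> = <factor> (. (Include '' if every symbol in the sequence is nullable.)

{ (, *, =, [ }

Add FIRST(<term>) = { (, *, =, [ }; <term> is not nullable, stop.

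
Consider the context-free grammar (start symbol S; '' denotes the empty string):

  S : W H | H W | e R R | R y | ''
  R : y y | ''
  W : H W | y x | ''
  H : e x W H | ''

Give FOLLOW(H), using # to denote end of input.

{ #, e, y }

In S : W H: H is at the end, add FOLLOW(S) = { # }.
In S : H W: add FIRST(W)\{''} = { e, y }.
  Since W is nullable, also add FOLLOW(S) = { # }.
In W : H W: add FIRST(W)\{''} = { e, y }.
  Since W is nullable, also add FOLLOW(W) = { #, e, y }.
In H : e x W H: H is at the end, add FOLLOW(H) = { #, e, y }.
Union: FOLLOW(H) = { #, e, y }.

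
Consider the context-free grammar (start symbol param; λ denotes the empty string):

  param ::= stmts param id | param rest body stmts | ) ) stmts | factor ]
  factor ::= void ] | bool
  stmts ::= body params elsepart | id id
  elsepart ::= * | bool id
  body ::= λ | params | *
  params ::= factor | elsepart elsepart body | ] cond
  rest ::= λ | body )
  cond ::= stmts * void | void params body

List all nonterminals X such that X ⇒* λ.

Directly nullable (have an λ-production): body, rest.
No other nonterminal has a production whose RHS symbols are all nullable.

{ body, rest }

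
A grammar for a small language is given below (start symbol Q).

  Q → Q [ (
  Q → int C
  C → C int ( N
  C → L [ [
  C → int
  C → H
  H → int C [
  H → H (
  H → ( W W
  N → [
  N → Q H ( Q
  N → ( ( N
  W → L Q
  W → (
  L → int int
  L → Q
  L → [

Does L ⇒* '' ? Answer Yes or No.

No

No nonterminal in this grammar is nullable.
No production of L has an RHS whose symbols are all nullable, so L is not nullable.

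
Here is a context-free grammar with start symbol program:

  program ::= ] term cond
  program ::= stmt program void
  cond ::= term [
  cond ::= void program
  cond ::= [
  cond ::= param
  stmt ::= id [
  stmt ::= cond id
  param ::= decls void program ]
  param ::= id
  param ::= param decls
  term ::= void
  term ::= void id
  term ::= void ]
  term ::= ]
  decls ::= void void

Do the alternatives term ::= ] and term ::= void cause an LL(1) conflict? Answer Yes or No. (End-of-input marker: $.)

No

FIRST(]) = { ] } and FIRST(void) = { void }.
The FIRST sets are disjoint and neither alternative is nullable — no conflict.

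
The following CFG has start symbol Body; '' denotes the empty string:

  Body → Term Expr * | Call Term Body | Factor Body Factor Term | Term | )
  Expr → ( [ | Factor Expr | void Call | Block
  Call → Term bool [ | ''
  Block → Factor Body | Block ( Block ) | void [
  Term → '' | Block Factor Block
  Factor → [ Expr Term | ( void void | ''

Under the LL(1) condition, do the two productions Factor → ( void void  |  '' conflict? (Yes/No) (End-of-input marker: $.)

FIRST(( void void) = { ( } and FIRST('') = { '' }.
The second alternative is nullable and FOLLOW(Factor) = { $, (, ), *, [, bool, void } shares ( with FIRST of the first — conflict.

Yes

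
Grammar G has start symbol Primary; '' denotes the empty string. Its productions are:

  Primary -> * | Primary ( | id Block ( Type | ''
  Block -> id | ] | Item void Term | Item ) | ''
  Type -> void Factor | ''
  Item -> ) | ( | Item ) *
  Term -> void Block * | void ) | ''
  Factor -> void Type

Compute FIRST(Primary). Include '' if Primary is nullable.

Primary -> * contributes {*}.
From Primary -> Primary (: Primary nullable, take FIRST(Primary) ∪ {(} = { (, *, id }.
Primary -> id Block ( Type contributes {id}.
Primary -> '' contributes ''.
Union: FIRST(Primary) = { (, *, id, '' }.

{ (, *, id, '' }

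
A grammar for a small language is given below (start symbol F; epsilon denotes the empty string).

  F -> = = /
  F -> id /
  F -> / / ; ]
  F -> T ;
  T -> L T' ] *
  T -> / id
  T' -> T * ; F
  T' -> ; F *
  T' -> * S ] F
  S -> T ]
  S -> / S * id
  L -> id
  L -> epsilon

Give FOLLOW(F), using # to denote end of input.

{ #, *, ] }

F is the start symbol, so # ∈ FOLLOW(F).
In T' -> T * ; F: F is at the end, add FOLLOW(T') = { ] }.
In T' -> ; F *: add FIRST(*) = { * }.
In T' -> * S ] F: F is at the end, add FOLLOW(T') = { ] }.
Union: FOLLOW(F) = { #, *, ] }.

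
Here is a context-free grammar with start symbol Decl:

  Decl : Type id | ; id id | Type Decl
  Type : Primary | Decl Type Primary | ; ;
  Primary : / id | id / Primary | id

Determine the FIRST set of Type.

From Type : Primary: add FIRST(Primary) = { /, id }.
From Type : Decl Type Primary: add FIRST(Decl) = { /, ;, id }.
Type : ; ; contributes {;}.
Union: FIRST(Type) = { /, ;, id }.

{ /, ;, id }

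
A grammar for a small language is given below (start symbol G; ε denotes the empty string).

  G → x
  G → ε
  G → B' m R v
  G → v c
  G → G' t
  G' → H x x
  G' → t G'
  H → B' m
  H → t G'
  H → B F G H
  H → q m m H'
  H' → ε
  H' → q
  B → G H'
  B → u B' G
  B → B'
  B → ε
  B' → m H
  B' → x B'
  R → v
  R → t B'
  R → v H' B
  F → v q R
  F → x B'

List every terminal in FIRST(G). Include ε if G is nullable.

G → x contributes {x}.
G → ε contributes ε.
From G → B' m R v: add FIRST(B') = { m, x }.
G → v c contributes {v}.
From G → G' t: add FIRST(G') = { m, q, t, u, v, x }.
Union: FIRST(G) = { m, q, t, u, v, x, ε }.

{ m, q, t, u, v, x, ε }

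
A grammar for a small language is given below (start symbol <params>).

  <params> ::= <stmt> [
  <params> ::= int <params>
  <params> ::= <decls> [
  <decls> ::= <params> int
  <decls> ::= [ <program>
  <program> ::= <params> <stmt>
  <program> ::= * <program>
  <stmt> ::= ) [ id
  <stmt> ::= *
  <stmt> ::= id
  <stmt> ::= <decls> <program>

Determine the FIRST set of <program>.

From <program> ::= <params> <stmt>: add FIRST(<params>) = { ), *, [, id, int }.
<program> ::= * <program> contributes {*}.
Union: FIRST(<program>) = { ), *, [, id, int }.

{ ), *, [, id, int }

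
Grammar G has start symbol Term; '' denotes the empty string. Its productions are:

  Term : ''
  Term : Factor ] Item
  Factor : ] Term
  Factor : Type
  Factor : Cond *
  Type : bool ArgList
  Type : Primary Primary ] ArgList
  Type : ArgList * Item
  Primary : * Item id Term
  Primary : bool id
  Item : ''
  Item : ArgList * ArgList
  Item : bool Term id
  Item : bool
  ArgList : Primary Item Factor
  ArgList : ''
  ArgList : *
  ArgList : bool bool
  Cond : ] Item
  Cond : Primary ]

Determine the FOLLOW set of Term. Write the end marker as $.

{ $, *, ], bool, id }

Term is the start symbol, so $ ∈ FOLLOW(Term).
In Factor : ] Term: Term is at the end, add FOLLOW(Factor) = { $, *, ], bool, id }.
In Primary : * Item id Term: Term is at the end, add FOLLOW(Primary) = { *, ], bool }.
In Item : bool Term id: add FIRST(id) = { id }.
Union: FOLLOW(Term) = { $, *, ], bool, id }.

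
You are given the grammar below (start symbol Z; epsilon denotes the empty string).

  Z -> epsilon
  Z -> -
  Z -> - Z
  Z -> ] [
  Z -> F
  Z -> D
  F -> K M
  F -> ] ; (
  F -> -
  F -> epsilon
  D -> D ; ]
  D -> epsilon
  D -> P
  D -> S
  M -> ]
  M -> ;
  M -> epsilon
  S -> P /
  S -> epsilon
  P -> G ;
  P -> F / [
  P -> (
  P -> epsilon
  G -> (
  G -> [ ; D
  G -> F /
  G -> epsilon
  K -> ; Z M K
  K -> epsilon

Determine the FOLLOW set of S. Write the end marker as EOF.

{ EOF, /, ;, ] }

In D -> S: S is at the end, add FOLLOW(D) = { EOF, /, ;, ] }.
Union: FOLLOW(S) = { EOF, /, ;, ] }.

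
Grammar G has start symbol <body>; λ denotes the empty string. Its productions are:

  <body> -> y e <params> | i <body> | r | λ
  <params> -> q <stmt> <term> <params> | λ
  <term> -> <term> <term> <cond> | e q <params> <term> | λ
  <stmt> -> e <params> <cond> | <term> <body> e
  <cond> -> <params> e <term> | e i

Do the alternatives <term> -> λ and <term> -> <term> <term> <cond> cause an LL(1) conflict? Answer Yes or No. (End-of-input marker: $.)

FIRST(λ) = { λ } and FIRST(<term> <term> <cond>) = { e, q }.
The first alternative is nullable and FOLLOW(<term>) = { $, e, i, q, r, y } shares e with FIRST of the second — conflict.

Yes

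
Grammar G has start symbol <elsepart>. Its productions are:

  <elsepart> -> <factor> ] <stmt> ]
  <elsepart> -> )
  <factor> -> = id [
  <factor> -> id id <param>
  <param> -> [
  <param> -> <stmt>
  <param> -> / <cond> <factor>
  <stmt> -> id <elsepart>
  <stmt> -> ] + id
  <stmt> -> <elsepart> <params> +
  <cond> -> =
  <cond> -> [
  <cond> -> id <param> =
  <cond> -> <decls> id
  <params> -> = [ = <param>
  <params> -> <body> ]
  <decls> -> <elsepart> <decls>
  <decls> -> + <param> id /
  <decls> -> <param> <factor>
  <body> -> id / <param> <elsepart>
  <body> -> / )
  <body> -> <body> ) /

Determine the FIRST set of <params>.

<params> -> = [ = <param> contributes {=}.
From <params> -> <body> ]: add FIRST(<body>) = { /, id }.
Union: FIRST(<params>) = { /, =, id }.

{ /, =, id }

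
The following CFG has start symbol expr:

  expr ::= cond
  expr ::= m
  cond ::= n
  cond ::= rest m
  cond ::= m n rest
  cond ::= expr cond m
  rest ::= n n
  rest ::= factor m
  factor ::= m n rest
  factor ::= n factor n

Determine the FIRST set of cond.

cond ::= n contributes {n}.
From cond ::= rest m: add FIRST(rest) = { m, n }.
cond ::= m n rest contributes {m}.
From cond ::= expr cond m: add FIRST(expr) = { m, n }.
Union: FIRST(cond) = { m, n }.

{ m, n }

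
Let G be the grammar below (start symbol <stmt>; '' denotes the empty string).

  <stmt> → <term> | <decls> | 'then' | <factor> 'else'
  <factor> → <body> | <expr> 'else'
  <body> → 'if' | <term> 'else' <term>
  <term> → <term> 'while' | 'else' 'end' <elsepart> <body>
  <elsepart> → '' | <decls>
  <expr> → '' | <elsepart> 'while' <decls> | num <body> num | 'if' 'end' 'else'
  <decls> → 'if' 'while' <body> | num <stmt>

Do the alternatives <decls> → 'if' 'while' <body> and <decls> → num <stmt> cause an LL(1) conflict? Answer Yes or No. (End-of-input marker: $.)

FIRST('if' 'while' <body>) = { 'if' } and FIRST(num <stmt>) = { num }.
The FIRST sets are disjoint and neither alternative is nullable — no conflict.

No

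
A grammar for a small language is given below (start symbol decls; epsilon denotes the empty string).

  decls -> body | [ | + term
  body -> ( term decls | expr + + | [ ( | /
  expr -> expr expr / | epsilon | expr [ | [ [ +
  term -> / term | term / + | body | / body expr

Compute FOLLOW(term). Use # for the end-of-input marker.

{ #, (, +, /, [ }

In decls -> + term: term is at the end, add FOLLOW(decls) = { #, (, +, /, [ }.
In body -> ( term decls: add FIRST(decls) = { (, +, /, [ }.
In term -> / term: term is at the end, add FOLLOW(term) = { #, (, +, /, [ }.
In term -> term / +: add FIRST(/ +) = { / }.
Union: FOLLOW(term) = { #, (, +, /, [ }.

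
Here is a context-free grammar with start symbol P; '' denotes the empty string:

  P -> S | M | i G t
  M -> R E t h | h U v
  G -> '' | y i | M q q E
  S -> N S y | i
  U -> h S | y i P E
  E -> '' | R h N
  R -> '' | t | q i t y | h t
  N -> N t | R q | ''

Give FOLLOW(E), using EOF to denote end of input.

In M -> R E t h: add FIRST(t h) = { t }.
In G -> M q q E: E is at the end, add FOLLOW(G) = { t }.
In U -> y i P E: E is at the end, add FOLLOW(U) = { v }.
Union: FOLLOW(E) = { t, v }.

{ t, v }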